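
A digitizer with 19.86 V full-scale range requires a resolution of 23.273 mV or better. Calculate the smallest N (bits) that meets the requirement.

10 bits

Number of steps required ≥ 19.86 V / 23.273 mV = 853.35.
Need 2^N ≥ 853.35; 2^9 = 512, 2^10 = 1024.
Minimum N = 10.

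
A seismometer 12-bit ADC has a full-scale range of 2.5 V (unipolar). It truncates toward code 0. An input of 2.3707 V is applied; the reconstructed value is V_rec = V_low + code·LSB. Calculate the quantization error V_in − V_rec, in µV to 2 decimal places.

94.53 µV

Step size: 2.5 V ÷ 2^12 = 0.610 mV.
(V_in − V_low)/LSB = (2.3707 − 0)/0.000610352 = 3884.1549 → code 3884 (floor).
Code 3884 maps back to 0 + 3884×0.000610352 V = 2.3706055 V.
Error = 2.3707 − 2.3706055 = 9.45312e-05 V = 94.53 µV.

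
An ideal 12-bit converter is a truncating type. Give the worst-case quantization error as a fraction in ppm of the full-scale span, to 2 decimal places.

Truncating → worst-case error = 1 LSB = V_FS/2^12, so 1e+06/4096 = 244.141 ppm of full scale.

244.14 ppm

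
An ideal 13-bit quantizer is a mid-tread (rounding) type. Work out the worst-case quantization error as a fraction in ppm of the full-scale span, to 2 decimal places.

Rounding → worst-case error = ½ LSB = V_FS/2^14, so 1e+06/16384 = 61.0352 ppm of full scale.

61.04 ppm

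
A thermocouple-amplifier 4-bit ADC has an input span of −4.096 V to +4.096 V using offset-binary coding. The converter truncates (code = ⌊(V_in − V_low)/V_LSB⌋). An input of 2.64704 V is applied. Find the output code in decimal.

code 13

Full-scale span = 8.192 V; LSB = 8.192/2^4 = 0.5120 V.
Input sits at 13.170 steps above V_low.
Floor → code 13.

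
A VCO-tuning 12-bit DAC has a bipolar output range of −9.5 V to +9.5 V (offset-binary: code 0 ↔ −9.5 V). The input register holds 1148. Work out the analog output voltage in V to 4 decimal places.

LSB = 19 V / 2^12 = 4.639 mV.
V_out = (−9.5) + 1148 × 0.00463867 V = -4.1748 V.

-4.1748 V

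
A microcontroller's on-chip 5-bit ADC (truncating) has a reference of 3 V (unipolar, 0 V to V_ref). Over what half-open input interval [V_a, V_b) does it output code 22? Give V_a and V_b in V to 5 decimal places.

LSB = 3/2^5 = 93.750 mV.
V_a = V_low + 22·LSB = 2.0625 V; V_b = V_low + 23·LSB = 2.15625 V.

[2.06250 V, 2.15625 V)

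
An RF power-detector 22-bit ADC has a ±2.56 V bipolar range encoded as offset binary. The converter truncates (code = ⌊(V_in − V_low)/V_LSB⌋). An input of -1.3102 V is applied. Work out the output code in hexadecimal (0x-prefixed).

code 0xF9F5C (decimal 1023836)

With 4194304 levels over 5.12 V, one step is 1.22 µV.
(-1.3102 − (−2.56)) / 1.2207e-06 = 1023836.160 LSBs.
Floor → code 1023836.
In hexadecimal (0x-prefixed): 0xF9F5C.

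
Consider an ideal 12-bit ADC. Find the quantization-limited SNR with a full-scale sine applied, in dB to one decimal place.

SNR ≈ 6.02·N + 1.76 dB = 6.02·12 + 1.76 = 74.00 dB.

74.0 dB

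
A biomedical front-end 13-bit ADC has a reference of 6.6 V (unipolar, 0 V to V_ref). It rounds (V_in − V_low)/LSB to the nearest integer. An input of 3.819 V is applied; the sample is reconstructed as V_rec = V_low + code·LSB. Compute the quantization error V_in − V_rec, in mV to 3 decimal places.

One LSB is 6.6 V / 8192 = 0.806 mV.
(V_in − V_low)/LSB = (3.819 − 0)/0.000805664 = 4740.1891 → code 4740 (round).
Reconstructed: 3.8188477 V.
Error = 3.819 − 3.8188477 = 0.000152344 V = 0.152 mV.

0.152 mV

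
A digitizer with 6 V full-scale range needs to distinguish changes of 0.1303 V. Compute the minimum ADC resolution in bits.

6 bits

Number of steps required ≥ 6 V / 0.1303 V = 46.05.
Need 2^N ≥ 46.05; 2^5 = 32, 2^6 = 64.
Minimum N = 6.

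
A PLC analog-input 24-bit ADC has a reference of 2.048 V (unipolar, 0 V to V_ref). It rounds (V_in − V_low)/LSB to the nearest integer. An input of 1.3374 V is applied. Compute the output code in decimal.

code 10955981

LSB = 2.048 V / 16777216 = 0.12 µV.
(1.3374 − 0) / 1.2207e-07 = 10955980.800 LSBs.
Round → code 10955981.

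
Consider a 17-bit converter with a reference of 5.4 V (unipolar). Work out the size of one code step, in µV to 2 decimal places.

41.20 µV

Full-scale span = 5.4 V.
LSB = 5.4 / 2^17 = 5.4 / 131072 = 4.11987e-05 V = 41.20 µV.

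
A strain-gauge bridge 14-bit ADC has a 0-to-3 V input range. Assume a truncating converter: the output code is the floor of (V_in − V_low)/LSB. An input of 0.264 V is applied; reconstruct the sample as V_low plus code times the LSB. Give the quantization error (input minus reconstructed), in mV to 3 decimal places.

0.145 mV

LSB = 3/2^14 = 183.11 µV.
Scaled input = 1441.7920 LSBs, so code = 1441.
Reconstructed: 0.26385498 V.
Difference: 0.00014502 V → 0.145 mV.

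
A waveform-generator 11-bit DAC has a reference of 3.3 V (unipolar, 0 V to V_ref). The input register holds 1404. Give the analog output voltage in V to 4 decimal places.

LSB = 3.3 V / 2^11 = 1.611 mV.
V_out = 0 + 1404 × 0.00161133 V = 2.2623 V.

2.2623 V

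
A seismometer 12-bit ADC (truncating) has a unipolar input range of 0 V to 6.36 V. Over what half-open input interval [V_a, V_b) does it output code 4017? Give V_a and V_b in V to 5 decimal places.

[6.23733 V, 6.23889 V)

LSB = 6.36/2^12 = 1.553 mV.
V_a = V_low + 4017·LSB = 6.23733 V; V_b = V_low + 4018·LSB = 6.23889 V.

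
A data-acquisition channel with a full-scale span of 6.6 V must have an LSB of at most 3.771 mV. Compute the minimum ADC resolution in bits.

11 bits

Number of steps required ≥ 6.6 V / 3.771 mV = 1750.20.
Need 2^N ≥ 1750.20; 2^10 = 1024, 2^11 = 2048.
Minimum N = 11.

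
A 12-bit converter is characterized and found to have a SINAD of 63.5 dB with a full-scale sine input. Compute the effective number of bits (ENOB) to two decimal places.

10.26 bits

ENOB = (SINAD − 1.76) / 6.02 = (63.5 − 1.76)/6.02 = 10.256.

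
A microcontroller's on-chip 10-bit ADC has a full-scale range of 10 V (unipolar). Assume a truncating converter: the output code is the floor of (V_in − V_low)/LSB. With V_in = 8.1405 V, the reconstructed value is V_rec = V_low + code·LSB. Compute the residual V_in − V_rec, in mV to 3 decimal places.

One LSB is 10 V / 1024 = 9.766 mV.
(V_in − V_low)/LSB = (8.1405 − 0)/0.00976562 = 833.5872 → code 833 (floor).
V_rec = 0 + 833·0.00976562 = 8.1347656 V.
Error = 8.1405 − 8.1347656 = 0.00573437 V = 5.734 mV.

5.734 mV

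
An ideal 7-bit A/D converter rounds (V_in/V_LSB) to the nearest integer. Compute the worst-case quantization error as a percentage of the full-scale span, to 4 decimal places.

0.3906 %

Rounding → worst-case error = ½ LSB = V_FS/2^8, so 100/256 = 0.390625 % of full scale.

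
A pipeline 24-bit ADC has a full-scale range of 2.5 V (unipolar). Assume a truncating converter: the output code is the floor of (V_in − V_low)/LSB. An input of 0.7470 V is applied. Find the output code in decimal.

code 5013032

LSB = 2.5 V / 16777216 = 0.15 µV.
Input sits at 5013032.141 steps above V_low.
⌊·⌋(5013032.141) = 5013032.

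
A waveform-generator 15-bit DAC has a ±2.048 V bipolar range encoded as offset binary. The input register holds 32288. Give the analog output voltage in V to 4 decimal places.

LSB = 4.096 V / 2^15 = 125.00 µV.
V_out = (−2.048) + 32288 × 0.000125 V = 1.988 V.

1.9880 V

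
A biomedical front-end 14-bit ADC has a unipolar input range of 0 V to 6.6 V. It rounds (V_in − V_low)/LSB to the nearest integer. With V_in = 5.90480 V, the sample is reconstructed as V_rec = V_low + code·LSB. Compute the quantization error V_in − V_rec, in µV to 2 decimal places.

88.09 µV

One LSB is 6.6 V / 16384 = 402.83 µV.
(V_in − V_low)/LSB = (5.90480 − 0)/0.000402832 = 14658.2187 → code 14658 (round).
Reconstructed: 5.9047119 V.
V_in − V_rec = 8.80859e-05 V = 88.09 µV.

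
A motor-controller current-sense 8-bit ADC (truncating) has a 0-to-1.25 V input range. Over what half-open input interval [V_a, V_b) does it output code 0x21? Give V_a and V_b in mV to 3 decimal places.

[161.133 mV, 166.016 mV)

LSB = 1.25/2^8 = 4.883 mV.
Code 0x21 = 33 decimal.
V_a = V_low + 33·LSB = 0.161133 V; V_b = V_low + 34·LSB = 0.166016 V.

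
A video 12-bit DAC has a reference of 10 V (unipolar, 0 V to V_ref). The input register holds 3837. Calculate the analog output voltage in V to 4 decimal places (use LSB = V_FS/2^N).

LSB = 10 V / 2^12 = 2.441 mV.
V_out = 0 + 3837 × 0.00244141 V = 9.36768 V.

9.3677 V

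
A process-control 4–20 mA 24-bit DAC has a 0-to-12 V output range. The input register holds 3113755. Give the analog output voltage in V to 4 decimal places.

2.2271 V

LSB = 12 V / 2^24 = 0.72 µV.
V_out = 0 + 3113755 × 7.15256e-07 V = 2.22713 V.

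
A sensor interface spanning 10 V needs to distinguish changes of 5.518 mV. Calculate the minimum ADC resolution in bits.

Number of steps required ≥ 10 V / 5.518 mV = 1812.25.
Need 2^N ≥ 1812.25; 2^10 = 1024, 2^11 = 2048.
Minimum N = 11.

11 bits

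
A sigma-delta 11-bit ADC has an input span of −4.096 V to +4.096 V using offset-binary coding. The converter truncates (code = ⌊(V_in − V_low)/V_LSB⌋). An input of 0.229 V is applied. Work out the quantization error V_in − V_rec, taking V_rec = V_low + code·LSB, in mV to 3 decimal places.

1.000 mV

One LSB is 8.192 V / 2048 = 4.000 mV.
(0.229 − (−4.096))/0.004 = 1081.2500; ⌊·⌋ gives code 1081.
Reconstructed: 0.228 V.
V_in − V_rec = 0.001 V = 1.000 mV.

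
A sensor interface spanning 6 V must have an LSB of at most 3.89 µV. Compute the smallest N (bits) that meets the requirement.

21 bits

Number of steps required ≥ 6 V / 3.89 µV = 1542416.45.
Need 2^N ≥ 1542416.45; 2^20 = 1048576, 2^21 = 2097152.
Minimum N = 21.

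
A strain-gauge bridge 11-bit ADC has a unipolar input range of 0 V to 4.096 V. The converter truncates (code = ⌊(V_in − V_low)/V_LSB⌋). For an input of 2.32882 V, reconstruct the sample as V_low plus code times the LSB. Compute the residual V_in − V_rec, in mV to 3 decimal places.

LSB = 4.096/2^11 = 2.000 mV.
(V_in − V_low)/LSB = (2.32882 − 0)/0.002 = 1164.4100 → code 1164 (floor).
V_rec = 0 + 1164·0.002 = 2.328 V.
Error = 2.32882 − 2.328 = 0.00082 V = 0.820 mV.

0.820 mV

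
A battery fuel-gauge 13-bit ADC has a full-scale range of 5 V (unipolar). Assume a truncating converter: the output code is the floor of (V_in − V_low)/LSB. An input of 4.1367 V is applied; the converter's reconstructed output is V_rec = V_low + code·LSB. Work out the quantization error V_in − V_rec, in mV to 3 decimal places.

Step size: 5 V ÷ 2^13 = 0.610 mV.
(V_in − V_low)/LSB = (4.1367 − 0)/0.000610352 = 6777.5693 → code 6777 (floor).
V_rec = 0 + 6777·0.000610352 = 4.1363525 V.
V_in − V_rec = 0.000347461 V = 0.347 mV.

0.347 mV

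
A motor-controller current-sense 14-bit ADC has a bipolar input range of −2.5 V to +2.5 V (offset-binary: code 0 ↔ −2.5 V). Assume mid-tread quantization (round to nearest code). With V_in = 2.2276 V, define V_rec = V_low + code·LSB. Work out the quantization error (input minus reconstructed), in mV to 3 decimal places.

One LSB is 5 V / 16384 = 305.18 µV.
Scaled input = 15491.3997 LSBs, so code = 15491.
V_rec = (−2.5) + 15491·0.000305176 = 2.227478 V.
Error = 2.2276 − 2.227478 = 0.000121973 V = 0.122 mV.

0.122 mV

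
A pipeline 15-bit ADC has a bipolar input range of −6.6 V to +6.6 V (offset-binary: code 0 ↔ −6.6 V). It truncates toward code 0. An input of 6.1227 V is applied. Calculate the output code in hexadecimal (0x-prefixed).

code 0x7B5F (decimal 31583)

Full-scale span = 13.2 V; LSB = 13.2/2^15 = 402.83 µV.
Input sits at 31583.139 steps above V_low.
⌊·⌋(31583.139) = 31583.
In hexadecimal (0x-prefixed): 0x7B5F.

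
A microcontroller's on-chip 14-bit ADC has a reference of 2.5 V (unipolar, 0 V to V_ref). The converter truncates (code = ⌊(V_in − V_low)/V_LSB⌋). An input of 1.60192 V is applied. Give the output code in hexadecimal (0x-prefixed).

Full-scale span = 2.5 V; LSB = 2.5/2^14 = 152.59 µV.
Input sits at 10498.343 steps above V_low.
Floor → code 10498.
In hexadecimal (0x-prefixed): 0x2902.

code 0x2902 (decimal 10498)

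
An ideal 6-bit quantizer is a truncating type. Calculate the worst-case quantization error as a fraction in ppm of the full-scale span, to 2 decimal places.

15625.00 ppm

Truncating → worst-case error = 1 LSB = V_FS/2^6, so 1e+06/64 = 15625 ppm of full scale.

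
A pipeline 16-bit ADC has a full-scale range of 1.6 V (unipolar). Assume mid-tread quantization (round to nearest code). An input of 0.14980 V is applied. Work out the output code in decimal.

code 6136

Full-scale span = 1.6 V; LSB = 1.6/2^16 = 24.41 µV.
(0.14980 − 0) / 2.44141e-05 = 6135.808 LSBs.
Round → code 6136.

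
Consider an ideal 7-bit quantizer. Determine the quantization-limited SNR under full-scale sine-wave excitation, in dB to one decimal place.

SNR ≈ 6.02·N + 1.76 dB = 6.02·7 + 1.76 = 43.90 dB.

43.9 dB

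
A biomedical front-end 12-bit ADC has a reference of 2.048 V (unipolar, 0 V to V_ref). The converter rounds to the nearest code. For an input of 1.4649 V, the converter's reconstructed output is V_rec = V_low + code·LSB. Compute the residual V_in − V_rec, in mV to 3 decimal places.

-0.100 mV

LSB = 2.048/2^12 = 0.500 mV.
Scaled input = 2929.8000 LSBs, so code = 2930.
V_rec = 0 + 2930·0.0005 = 1.465 V.
Difference: -0.0001 V → -0.100 mV.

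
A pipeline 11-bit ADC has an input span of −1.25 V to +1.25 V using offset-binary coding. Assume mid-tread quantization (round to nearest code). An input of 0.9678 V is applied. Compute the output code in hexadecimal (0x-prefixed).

LSB = 2.5 V / 2048 = 1.221 mV.
Input sits at 1816.822 steps above V_low.
So the output code is 1817.
In hexadecimal (0x-prefixed): 0x719.

code 0x719 (decimal 1817)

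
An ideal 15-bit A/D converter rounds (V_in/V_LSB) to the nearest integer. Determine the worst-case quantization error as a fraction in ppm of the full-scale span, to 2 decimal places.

Rounding → worst-case error = ½ LSB = V_FS/2^16, so 1e+06/65536 = 15.2588 ppm of full scale.

15.26 ppm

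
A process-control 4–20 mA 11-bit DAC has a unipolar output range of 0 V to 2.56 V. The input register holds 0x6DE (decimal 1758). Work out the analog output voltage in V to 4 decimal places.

2.1975 V

LSB = 2.56 V / 2^11 = 1.250 mV.
Code 0x6DE = 1758 decimal.
V_out = 0 + 1758 × 0.00125 V = 2.1975 V.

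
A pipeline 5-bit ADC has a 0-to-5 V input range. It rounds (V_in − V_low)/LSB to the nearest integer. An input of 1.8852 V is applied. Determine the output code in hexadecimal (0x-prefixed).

LSB = 5 V / 32 = 156.250 mV.
Input sits at 12.065 steps above V_low.
round(12.065) = 12.
In hexadecimal (0x-prefixed): 0xC.

code 0xC (decimal 12)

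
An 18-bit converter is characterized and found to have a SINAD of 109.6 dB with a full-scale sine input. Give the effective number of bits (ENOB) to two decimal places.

ENOB = (SINAD − 1.76) / 6.02 = (109.6 − 1.76)/6.02 = 17.914.

17.91 bits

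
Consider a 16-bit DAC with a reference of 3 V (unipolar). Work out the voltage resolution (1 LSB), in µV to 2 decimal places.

45.78 µV

Full-scale span = 3 V.
LSB = 3 / 2^16 = 3 / 65536 = 4.57764e-05 V = 45.78 µV.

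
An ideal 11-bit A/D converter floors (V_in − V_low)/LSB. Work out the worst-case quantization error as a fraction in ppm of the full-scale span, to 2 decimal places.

Truncating → worst-case error = 1 LSB = V_FS/2^11, so 1e+06/2048 = 488.281 ppm of full scale.

488.28 ppm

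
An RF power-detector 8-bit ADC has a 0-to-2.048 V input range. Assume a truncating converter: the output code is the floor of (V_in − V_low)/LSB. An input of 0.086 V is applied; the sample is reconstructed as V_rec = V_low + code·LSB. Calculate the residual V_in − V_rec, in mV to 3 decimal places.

6.000 mV

One LSB is 2.048 V / 256 = 8.000 mV.
(0.086 − 0)/0.008 = 10.7500; ⌊·⌋ gives code 10.
V_rec = 0 + 10·0.008 = 0.08 V.
Difference: 0.006 V → 6.000 mV.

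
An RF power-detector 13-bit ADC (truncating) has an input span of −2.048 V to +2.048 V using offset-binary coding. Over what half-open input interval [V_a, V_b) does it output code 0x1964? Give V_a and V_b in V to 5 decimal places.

LSB = 4.096/2^13 = 0.500 mV.
Code 0x1964 = 6500 decimal.
V_a = V_low + 6500·LSB = 1.202 V; V_b = V_low + 6501·LSB = 1.2025 V.

[1.20200 V, 1.20250 V)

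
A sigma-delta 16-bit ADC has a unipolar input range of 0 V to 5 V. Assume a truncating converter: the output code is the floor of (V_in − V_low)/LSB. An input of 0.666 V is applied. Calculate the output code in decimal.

LSB = 5 V / 65536 = 76.29 µV.
Input sits at 8729.395 steps above V_low.
So the output code is 8729.

code 8729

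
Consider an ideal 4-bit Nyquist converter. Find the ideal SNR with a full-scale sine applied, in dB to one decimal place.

25.8 dB

SNR ≈ 6.02·N + 1.76 dB = 6.02·4 + 1.76 = 25.84 dB.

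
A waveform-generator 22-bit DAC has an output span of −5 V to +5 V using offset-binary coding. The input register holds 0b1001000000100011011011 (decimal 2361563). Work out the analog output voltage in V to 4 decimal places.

0.6304 V

LSB = 10 V / 2^22 = 2.38 µV.
Code 0b1001000000100011011011 = 2361563 decimal.
V_out = (−5) + 2361563 × 2.38419e-06 V = 0.630405 V.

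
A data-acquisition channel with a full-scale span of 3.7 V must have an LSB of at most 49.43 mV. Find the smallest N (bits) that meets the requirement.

7 bits

Number of steps required ≥ 3.7 V / 49.43 mV = 74.85.
Need 2^N ≥ 74.85; 2^6 = 64, 2^7 = 128.
Minimum N = 7.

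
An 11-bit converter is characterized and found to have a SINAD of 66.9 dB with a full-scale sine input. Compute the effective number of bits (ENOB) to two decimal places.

ENOB = (SINAD − 1.76) / 6.02 = (66.9 − 1.76)/6.02 = 10.821.

10.82 bits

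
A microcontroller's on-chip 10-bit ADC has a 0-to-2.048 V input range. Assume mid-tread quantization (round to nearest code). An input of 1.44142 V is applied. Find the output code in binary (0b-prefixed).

code 0b1011010001 (decimal 721)

LSB = 2.048 V / 1024 = 2.000 mV.
Input sits at 720.710 steps above V_low.
So the output code is 721.
In binary (0b-prefixed): 0b1011010001.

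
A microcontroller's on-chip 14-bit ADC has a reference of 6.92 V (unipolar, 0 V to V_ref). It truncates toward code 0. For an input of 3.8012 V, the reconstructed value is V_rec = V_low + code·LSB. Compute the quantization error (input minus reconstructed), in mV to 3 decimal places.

LSB = 6.92/2^14 = 422.36 µV.
Scaled input = 8999.8354 LSBs, so code = 8999.
Code 8999 maps back to 0 + 8999×0.000422363 V = 3.8008472 V.
Error = 3.8012 − 3.8008472 = 0.000352832 V = 0.353 mV.

0.353 mV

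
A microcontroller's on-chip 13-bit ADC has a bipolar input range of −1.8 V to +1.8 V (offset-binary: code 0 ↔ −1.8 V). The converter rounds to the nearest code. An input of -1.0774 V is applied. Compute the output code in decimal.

Full-scale span = 3.6 V; LSB = 3.6/2^13 = 439.45 µV.
Input sits at 1644.316 steps above V_low.
round(1644.316) = 1644.

code 1644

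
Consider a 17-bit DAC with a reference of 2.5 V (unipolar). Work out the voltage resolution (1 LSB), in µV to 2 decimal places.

19.07 µV

Full-scale span = 2.5 V.
LSB = 2.5 / 2^17 = 2.5 / 131072 = 1.90735e-05 V = 19.07 µV.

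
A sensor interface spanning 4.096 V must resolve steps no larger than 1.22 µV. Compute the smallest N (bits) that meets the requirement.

22 bits

Number of steps required ≥ 4.096 V / 1.22 µV = 3357377.05.
Need 2^N ≥ 3357377.05; 2^21 = 2097152, 2^22 = 4194304.
Minimum N = 22.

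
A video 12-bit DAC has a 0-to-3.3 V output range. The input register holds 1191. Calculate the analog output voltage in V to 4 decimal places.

LSB = 3.3 V / 2^12 = 0.806 mV.
V_out = 0 + 1191 × 0.000805664 V = 0.959546 V.

0.9595 V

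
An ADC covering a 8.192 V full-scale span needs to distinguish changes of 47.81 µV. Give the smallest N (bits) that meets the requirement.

18 bits

Number of steps required ≥ 8.192 V / 47.81 µV = 171344.91.
Need 2^N ≥ 171344.91; 2^17 = 131072, 2^18 = 262144.
Minimum N = 18.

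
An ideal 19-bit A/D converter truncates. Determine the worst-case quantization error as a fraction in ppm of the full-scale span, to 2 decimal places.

1.91 ppm

Truncating → worst-case error = 1 LSB = V_FS/2^19, so 1e+06/524288 = 1.90735 ppm of full scale.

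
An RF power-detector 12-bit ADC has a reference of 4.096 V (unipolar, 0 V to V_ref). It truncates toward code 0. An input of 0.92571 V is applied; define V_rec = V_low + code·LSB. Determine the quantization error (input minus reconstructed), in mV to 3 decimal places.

LSB = 4.096/2^12 = 1.000 mV.
Scaled input = 925.7100 LSBs, so code = 925.
V_rec = 0 + 925·0.001 = 0.925 V.
Error = 0.92571 − 0.925 = 0.00071 V = 0.710 mV.

0.710 mV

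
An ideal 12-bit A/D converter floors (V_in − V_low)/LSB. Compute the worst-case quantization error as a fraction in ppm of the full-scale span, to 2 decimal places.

244.14 ppm

Truncating → worst-case error = 1 LSB = V_FS/2^12, so 1e+06/4096 = 244.141 ppm of full scale.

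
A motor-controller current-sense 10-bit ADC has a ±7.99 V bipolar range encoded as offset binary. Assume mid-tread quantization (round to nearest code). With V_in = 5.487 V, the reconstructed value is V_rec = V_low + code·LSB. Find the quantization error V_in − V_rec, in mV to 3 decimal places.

LSB = 15.98/2^10 = 15.605 mV.
(5.487 − (−7.99))/0.0156055 = 863.6075; round gives code 864.
Reconstructed: 5.493125 V.
Error = 5.487 − 5.493125 = -0.006125 V = -6.125 mV.

-6.125 mV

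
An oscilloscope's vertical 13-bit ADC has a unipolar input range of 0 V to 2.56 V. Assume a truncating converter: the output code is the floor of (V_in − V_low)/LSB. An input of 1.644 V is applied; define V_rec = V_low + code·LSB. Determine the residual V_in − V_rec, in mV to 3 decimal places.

Step size: 2.56 V ÷ 2^13 = 312.50 µV.
(1.644 − 0)/0.0003125 = 5260.8000; ⌊·⌋ gives code 5260.
V_rec = 0 + 5260·0.0003125 = 1.64375 V.
Difference: 0.00025 V → 0.250 mV.

0.250 mV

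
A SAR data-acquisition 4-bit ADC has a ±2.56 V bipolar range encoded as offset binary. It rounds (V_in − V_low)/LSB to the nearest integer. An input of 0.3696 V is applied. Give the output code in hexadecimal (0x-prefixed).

code 0x9 (decimal 9)

With 16 levels over 5.12 V, one step is 320.000 mV.
(0.3696 − (−2.56)) / 0.32 = 9.155 LSBs.
round(9.155) = 9.
In hexadecimal (0x-prefixed): 0x9.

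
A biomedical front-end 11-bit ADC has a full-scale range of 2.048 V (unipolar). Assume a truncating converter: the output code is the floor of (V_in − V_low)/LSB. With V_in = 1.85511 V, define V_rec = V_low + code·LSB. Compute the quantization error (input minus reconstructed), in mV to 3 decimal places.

Step size: 2.048 V ÷ 2^11 = 1.000 mV.
(V_in − V_low)/LSB = (1.85511 − 0)/0.001 = 1855.1100 → code 1855 (floor).
Code 1855 maps back to 0 + 1855×0.001 V = 1.855 V.
Error = 1.85511 − 1.855 = 0.00011 V = 0.110 mV.

0.110 mV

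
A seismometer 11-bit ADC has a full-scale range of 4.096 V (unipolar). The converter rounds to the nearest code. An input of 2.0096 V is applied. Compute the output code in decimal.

code 1005

Full-scale span = 4.096 V; LSB = 4.096/2^11 = 2.000 mV.
(2.0096 − 0) / 0.002 = 1004.800 LSBs.
So the output code is 1005.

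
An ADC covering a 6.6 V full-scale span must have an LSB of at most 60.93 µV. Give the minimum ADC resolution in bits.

Number of steps required ≥ 6.6 V / 60.93 µV = 108321.02.
Need 2^N ≥ 108321.02; 2^16 = 65536, 2^17 = 131072.
Minimum N = 17.

17 bits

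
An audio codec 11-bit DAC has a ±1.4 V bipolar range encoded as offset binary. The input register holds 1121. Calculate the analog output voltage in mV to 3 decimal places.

LSB = 2.8 V / 2^11 = 1.367 mV.
V_out = (−1.4) + 1121 × 0.00136719 V = 0.132617 V.
= 132.617 mV.

132.617 mV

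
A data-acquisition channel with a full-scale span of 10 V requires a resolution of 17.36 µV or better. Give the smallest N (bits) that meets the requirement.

20 bits

Number of steps required ≥ 10 V / 17.36 µV = 576036.87.
Need 2^N ≥ 576036.87; 2^19 = 524288, 2^20 = 1048576.
Minimum N = 20.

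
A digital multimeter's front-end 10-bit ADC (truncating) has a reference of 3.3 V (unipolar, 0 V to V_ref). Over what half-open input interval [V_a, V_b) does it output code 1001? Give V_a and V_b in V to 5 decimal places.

[3.22588 V, 3.22910 V)

LSB = 3.3/2^10 = 3.223 mV.
V_a = V_low + 1001·LSB = 3.22588 V; V_b = V_low + 1002·LSB = 3.2291 V.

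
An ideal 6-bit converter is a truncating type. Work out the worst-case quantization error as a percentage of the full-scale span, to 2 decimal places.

1.56 %

Truncating → worst-case error = 1 LSB = V_FS/2^6, so 100/64 = 1.5625 % of full scale.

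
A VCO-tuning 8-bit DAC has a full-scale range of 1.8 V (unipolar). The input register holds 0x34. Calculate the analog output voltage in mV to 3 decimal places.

365.625 mV

LSB = 1.8 V / 2^8 = 7.031 mV.
Code 0x34 = 52 decimal.
V_out = 0 + 52 × 0.00703125 V = 0.365625 V.
= 365.625 mV.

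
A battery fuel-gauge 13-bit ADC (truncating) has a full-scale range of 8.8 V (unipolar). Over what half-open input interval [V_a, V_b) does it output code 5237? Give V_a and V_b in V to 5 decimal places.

LSB = 8.8/2^13 = 1.074 mV.
V_a = V_low + 5237·LSB = 5.62568 V; V_b = V_low + 5238·LSB = 5.62676 V.

[5.62568 V, 5.62676 V)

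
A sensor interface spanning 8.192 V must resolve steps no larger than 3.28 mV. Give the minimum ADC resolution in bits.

Number of steps required ≥ 8.192 V / 3.28 mV = 2497.56.
Need 2^N ≥ 2497.56; 2^11 = 2048, 2^12 = 4096.
Minimum N = 12.

12 bits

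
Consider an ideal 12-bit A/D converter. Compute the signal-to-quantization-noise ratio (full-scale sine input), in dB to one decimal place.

74.0 dB

SNR ≈ 6.02·N + 1.76 dB = 6.02·12 + 1.76 = 74.00 dB.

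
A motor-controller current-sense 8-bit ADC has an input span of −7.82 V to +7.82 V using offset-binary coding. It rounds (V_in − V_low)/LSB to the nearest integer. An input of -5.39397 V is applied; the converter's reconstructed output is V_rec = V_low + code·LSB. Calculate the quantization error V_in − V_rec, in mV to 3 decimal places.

-17.720 mV

One LSB is 15.64 V / 256 = 61.094 mV.
(-5.39397 − (−7.82))/0.0610938 = 39.7100; round gives code 40.
V_rec = (−7.82) + 40·0.0610938 = -5.37625 V.
Difference: -0.01772 V → -17.720 mV.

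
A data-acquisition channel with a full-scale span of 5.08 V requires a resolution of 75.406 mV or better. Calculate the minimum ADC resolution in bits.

7 bits

Number of steps required ≥ 5.08 V / 75.406 mV = 67.37.
Need 2^N ≥ 67.37; 2^6 = 64, 2^7 = 128.
Minimum N = 7.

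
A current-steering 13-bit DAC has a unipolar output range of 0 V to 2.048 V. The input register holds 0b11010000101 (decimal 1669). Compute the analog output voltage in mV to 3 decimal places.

LSB = 2.048 V / 2^13 = 250.00 µV.
Code 0b11010000101 = 1669 decimal.
V_out = 0 + 1669 × 0.00025 V = 0.41725 V.
= 417.250 mV.

417.250 mV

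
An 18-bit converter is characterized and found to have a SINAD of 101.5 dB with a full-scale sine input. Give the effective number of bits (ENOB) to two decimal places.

ENOB = (SINAD − 1.76) / 6.02 = (101.5 − 1.76)/6.02 = 16.568.

16.57 bits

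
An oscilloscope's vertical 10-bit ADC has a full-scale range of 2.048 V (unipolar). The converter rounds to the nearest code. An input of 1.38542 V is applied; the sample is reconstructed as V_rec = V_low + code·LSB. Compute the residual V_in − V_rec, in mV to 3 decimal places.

-0.580 mV

Step size: 2.048 V ÷ 2^10 = 2.000 mV.
(1.38542 − 0)/0.002 = 692.7100; round gives code 693.
Code 693 maps back to 0 + 693×0.002 V = 1.386 V.
V_in − V_rec = -0.00058 V = -0.580 mV.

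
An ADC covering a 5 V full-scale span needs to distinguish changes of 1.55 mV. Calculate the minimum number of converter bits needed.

Number of steps required ≥ 5 V / 1.55 mV = 3225.81.
Need 2^N ≥ 3225.81; 2^11 = 2048, 2^12 = 4096.
Minimum N = 12.

12 bits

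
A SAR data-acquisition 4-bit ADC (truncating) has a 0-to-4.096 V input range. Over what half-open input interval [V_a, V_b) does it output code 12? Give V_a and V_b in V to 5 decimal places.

LSB = 4.096/2^4 = 256.000 mV.
V_a = V_low + 12·LSB = 3.072 V; V_b = V_low + 13·LSB = 3.328 V.

[3.07200 V, 3.32800 V)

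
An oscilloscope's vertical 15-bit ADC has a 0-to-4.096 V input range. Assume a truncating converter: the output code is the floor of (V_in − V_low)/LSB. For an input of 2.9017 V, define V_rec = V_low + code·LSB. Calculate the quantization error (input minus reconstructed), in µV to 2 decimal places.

75.00 µV

Step size: 4.096 V ÷ 2^15 = 125.00 µV.
Scaled input = 23213.6000 LSBs, so code = 23213.
V_rec = 0 + 23213·0.000125 = 2.901625 V.
Difference: 7.5e-05 V → 75.00 µV.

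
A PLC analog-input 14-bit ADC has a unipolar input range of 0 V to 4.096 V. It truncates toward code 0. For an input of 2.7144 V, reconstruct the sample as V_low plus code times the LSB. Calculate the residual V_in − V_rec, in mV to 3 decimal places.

0.150 mV

One LSB is 4.096 V / 16384 = 250.00 µV.
(2.7144 − 0)/0.00025 = 10857.6000; ⌊·⌋ gives code 10857.
Code 10857 maps back to 0 + 10857×0.00025 V = 2.71425 V.
V_in − V_rec = 0.00015 V = 0.150 mV.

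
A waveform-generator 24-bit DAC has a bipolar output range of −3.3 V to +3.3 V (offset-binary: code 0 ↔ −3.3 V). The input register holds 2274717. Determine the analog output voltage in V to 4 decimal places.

LSB = 6.6 V / 2^24 = 0.39 µV.
V_out = (−3.3) + 2274717 × 3.93391e-07 V = -2.40515 V.

-2.4051 V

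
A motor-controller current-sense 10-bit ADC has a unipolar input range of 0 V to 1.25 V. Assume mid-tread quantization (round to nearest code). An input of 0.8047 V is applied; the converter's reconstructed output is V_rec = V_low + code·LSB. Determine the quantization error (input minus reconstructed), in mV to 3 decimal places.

Step size: 1.25 V ÷ 2^10 = 1.221 mV.
(V_in − V_low)/LSB = (0.8047 − 0)/0.0012207 = 659.2102 → code 659 (round).
Reconstructed: 0.80444336 V.
V_in − V_rec = 0.000256641 V = 0.257 mV.

0.257 mV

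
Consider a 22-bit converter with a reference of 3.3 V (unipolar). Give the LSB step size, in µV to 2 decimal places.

0.79 µV

Full-scale span = 3.3 V.
LSB = 3.3 / 2^22 = 3.3 / 4194304 = 7.86781e-07 V = 0.79 µV.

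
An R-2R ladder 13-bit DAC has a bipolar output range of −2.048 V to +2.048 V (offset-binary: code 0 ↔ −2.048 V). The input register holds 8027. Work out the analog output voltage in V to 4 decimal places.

1.9655 V

LSB = 4.096 V / 2^13 = 0.500 mV.
V_out = (−2.048) + 8027 × 0.0005 V = 1.9655 V.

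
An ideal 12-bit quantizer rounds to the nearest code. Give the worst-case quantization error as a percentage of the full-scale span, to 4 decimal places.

0.0122 %

Rounding → worst-case error = ½ LSB = V_FS/2^13, so 100/8192 = 0.012207 % of full scale.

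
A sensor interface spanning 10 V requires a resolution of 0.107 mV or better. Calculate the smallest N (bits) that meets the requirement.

Number of steps required ≥ 10 V / 0.107 mV = 93457.94.
Need 2^N ≥ 93457.94; 2^16 = 65536, 2^17 = 131072.
Minimum N = 17.

17 bits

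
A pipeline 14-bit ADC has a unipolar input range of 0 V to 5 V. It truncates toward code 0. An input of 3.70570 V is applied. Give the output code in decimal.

code 12142

Full-scale span = 5 V; LSB = 5/2^14 = 305.18 µV.
Input sits at 12142.838 steps above V_low.
So the output code is 12142.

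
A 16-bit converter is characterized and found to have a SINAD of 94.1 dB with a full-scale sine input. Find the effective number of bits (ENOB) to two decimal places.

15.34 bits

ENOB = (SINAD − 1.76) / 6.02 = (94.1 − 1.76)/6.02 = 15.339.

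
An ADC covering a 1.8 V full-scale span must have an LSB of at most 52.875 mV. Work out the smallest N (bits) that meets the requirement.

Number of steps required ≥ 1.8 V / 52.875 mV = 34.04.
Need 2^N ≥ 34.04; 2^5 = 32, 2^6 = 64.
Minimum N = 6.

6 bits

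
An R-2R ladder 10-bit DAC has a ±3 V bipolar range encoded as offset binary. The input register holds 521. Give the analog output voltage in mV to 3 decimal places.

52.734 mV

LSB = 6 V / 2^10 = 5.859 mV.
V_out = (−3) + 521 × 0.00585938 V = 0.0527344 V.
= 52.734 mV.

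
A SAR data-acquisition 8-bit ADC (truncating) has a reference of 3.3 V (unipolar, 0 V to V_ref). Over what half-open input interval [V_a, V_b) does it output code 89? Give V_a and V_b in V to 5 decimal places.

[1.14727 V, 1.16016 V)

LSB = 3.3/2^8 = 12.891 mV.
V_a = V_low + 89·LSB = 1.14727 V; V_b = V_low + 90·LSB = 1.16016 V.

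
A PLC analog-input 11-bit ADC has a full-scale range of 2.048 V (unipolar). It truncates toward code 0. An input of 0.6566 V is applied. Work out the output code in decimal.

code 656

With 2048 levels over 2.048 V, one step is 1.000 mV.
(V_in − V_low)/LSB = (0.6566 − 0) / 0.001 = 656.600.
⌊·⌋(656.600) = 656.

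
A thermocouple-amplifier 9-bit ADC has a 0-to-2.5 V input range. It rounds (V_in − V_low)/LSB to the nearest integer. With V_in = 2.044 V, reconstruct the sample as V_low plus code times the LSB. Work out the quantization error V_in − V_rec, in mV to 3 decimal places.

LSB = 2.5/2^9 = 4.883 mV.
(2.044 − 0)/0.00488281 = 418.6112; round gives code 419.
Code 419 maps back to 0 + 419×0.00488281 V = 2.0458984 V.
Error = 2.044 − 2.0458984 = -0.00189844 V = -1.898 mV.

-1.898 mV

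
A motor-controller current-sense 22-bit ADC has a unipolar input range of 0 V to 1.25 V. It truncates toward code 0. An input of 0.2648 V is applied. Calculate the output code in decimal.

code 888521

Full-scale span = 1.25 V; LSB = 1.25/2^22 = 0.30 µV.
Input sits at 888521.359 steps above V_low.
⌊·⌋(888521.359) = 888521.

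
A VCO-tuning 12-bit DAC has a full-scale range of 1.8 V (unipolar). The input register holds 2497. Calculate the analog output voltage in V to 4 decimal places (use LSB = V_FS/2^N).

LSB = 1.8 V / 2^12 = 439.45 µV.
V_out = 0 + 2497 × 0.000439453 V = 1.09731 V.

1.0973 V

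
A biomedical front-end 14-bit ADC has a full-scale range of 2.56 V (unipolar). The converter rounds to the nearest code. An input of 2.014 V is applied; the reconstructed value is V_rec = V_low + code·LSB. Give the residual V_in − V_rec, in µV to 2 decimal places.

-62.50 µV

LSB = 2.56/2^14 = 156.25 µV.
Scaled input = 12889.6000 LSBs, so code = 12890.
V_rec = 0 + 12890·0.00015625 = 2.0140625 V.
Difference: -6.25e-05 V → -62.50 µV.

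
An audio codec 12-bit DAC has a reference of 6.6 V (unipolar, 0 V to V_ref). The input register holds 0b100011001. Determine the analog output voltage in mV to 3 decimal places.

LSB = 6.6 V / 2^12 = 1.611 mV.
Code 0b100011001 = 281 decimal.
V_out = 0 + 281 × 0.00161133 V = 0.452783 V.
= 452.783 mV.

452.783 mV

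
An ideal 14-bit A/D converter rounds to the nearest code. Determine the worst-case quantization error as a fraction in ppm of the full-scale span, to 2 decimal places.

Rounding → worst-case error = ½ LSB = V_FS/2^15, so 1e+06/32768 = 30.5176 ppm of full scale.

30.52 ppm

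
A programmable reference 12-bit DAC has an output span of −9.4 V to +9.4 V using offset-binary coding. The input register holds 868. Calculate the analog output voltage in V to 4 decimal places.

LSB = 18.8 V / 2^12 = 4.590 mV.
V_out = (−9.4) + 868 × 0.00458984 V = -5.41602 V.

-5.4160 V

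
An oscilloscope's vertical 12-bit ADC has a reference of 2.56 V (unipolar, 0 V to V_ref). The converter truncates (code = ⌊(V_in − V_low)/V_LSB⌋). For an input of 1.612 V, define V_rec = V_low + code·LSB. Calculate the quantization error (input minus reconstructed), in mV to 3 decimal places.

0.125 mV

Step size: 2.56 V ÷ 2^12 = 0.625 mV.
Scaled input = 2579.2000 LSBs, so code = 2579.
V_rec = 0 + 2579·0.000625 = 1.611875 V.
V_in − V_rec = 0.000125 V = 0.125 mV.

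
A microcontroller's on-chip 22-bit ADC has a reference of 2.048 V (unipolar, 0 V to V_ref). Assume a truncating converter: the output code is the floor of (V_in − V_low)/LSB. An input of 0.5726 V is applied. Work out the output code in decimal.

With 4194304 levels over 2.048 V, one step is 0.49 µV.
Input sits at 1172684.800 steps above V_low.
⌊·⌋(1172684.800) = 1172684.

code 1172684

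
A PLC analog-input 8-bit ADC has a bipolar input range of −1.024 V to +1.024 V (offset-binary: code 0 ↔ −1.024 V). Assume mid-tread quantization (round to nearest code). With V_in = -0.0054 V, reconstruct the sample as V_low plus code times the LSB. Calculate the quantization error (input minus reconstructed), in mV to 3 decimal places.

2.600 mV

Step size: 2.048 V ÷ 2^8 = 8.000 mV.
(-0.0054 − (−1.024))/0.008 = 127.3250; round gives code 127.
V_rec = (−1.024) + 127·0.008 = -0.008 V.
V_in − V_rec = 0.0026 V = 2.600 mV.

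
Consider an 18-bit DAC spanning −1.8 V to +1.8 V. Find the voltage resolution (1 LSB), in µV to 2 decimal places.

13.73 µV

Full-scale span = 3.6 V.
LSB = 3.6 / 2^18 = 3.6 / 262144 = 1.37329e-05 V = 13.73 µV.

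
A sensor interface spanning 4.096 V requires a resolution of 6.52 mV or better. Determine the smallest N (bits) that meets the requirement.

Number of steps required ≥ 4.096 V / 6.52 mV = 628.22.
Need 2^N ≥ 628.22; 2^9 = 512, 2^10 = 1024.
Minimum N = 10.

10 bits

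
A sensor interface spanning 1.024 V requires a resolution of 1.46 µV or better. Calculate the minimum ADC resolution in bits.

Number of steps required ≥ 1.024 V / 1.46 µV = 701369.86.
Need 2^N ≥ 701369.86; 2^19 = 524288, 2^20 = 1048576.
Minimum N = 20.

20 bits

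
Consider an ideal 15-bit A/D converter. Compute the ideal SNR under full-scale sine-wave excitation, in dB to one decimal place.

92.1 dB

SNR ≈ 6.02·N + 1.76 dB = 6.02·15 + 1.76 = 92.06 dB.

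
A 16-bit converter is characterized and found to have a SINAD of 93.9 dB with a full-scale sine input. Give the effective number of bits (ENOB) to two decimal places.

ENOB = (SINAD − 1.76) / 6.02 = (93.9 − 1.76)/6.02 = 15.306.

15.31 bits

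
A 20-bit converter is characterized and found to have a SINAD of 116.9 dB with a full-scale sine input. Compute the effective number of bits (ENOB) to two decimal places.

19.13 bits

ENOB = (SINAD − 1.76) / 6.02 = (116.9 − 1.76)/6.02 = 19.126.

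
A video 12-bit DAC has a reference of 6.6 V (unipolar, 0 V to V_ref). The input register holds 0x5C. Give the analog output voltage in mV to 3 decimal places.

LSB = 6.6 V / 2^12 = 1.611 mV.
Code 0x5C = 92 decimal.
V_out = 0 + 92 × 0.00161133 V = 0.148242 V.
= 148.242 mV.

148.242 mV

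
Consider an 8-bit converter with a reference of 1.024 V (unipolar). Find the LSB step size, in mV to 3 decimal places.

Full-scale span = 1.024 V.
LSB = 1.024 / 2^8 = 1.024 / 256 = 0.004 V = 4.000 mV.

4.000 mV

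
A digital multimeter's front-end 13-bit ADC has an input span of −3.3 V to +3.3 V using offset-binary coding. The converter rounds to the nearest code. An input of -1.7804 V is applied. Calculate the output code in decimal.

code 1886

Full-scale span = 6.6 V; LSB = 6.6/2^13 = 0.806 mV.
(-1.7804 − (−3.3)) / 0.000805664 = 1886.146 LSBs.
round(1886.146) = 1886.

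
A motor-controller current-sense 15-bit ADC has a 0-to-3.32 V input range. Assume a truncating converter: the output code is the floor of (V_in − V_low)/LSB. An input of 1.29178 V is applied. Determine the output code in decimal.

LSB = 3.32 V / 32768 = 101.32 µV.
Input sits at 12749.713 steps above V_low.
Floor → code 12749.

code 12749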